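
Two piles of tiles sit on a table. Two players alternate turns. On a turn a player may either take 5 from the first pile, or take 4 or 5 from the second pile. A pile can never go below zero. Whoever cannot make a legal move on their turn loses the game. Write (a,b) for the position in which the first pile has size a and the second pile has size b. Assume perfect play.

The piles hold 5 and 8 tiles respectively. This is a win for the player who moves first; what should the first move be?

Move to (5,4).

Positions with no move are L. A position that does have a move is losing for the player to move precisely when every available move leads to a winning position for the opponent. Fill in the labels:
No move ever increases a pile, so every position that can arise here has a ≤ 5 and b ≤ 8; it is enough to label the cells with 0 ≤ a ≤ 5 and 0 ≤ b ≤ 8.
Every move lowers a or b (never raises either), so fill the grid row by row in increasing a, and left to right within a row: each cell's successors are then already labelled.
      b=0  b=1  b=2  b=3  b=4  b=5  b=6  b=7  b=8
a=0:    L    L    L    L    W    W    W    W    W
a=1:    L    L    L    L    W    W    W    W    W
a=2:    L    L    L    L    W    W    W    W    W
a=3:    L    L    L    L    W    W    W    W    W
a=4:    L    L    L    L    W    W    W    W    W
a=5:    W    W    W    W    L    L    L    L    W
Cells with no legal move (terminal, hence L): (0,0), (0,1), (0,2), (0,3), (1,0), (1,1), (1,2), (1,3), (2,0), (2,1), (2,2), (2,3), (3,0), (3,1), (3,2), (3,3), (4,0), (4,1), (4,2), (4,3).
The remaining L cells, each justified by listing all of its moves:
(5,4): →(0,4)(W), (5,0)(W) — all W, so L
(5,5): →(0,5)(W), (5,1)(W), (5,0)(W) — all W, so L
(5,6): →(0,6)(W), (5,2)(W), (5,1)(W) — all W, so L
(5,7): →(0,7)(W), (5,3)(W), (5,2)(W) — all W, so L
Every other cell has at least one move into one of the L cells above, so it is W.
From (5,8), the L positions reachable in one move are: (5,4).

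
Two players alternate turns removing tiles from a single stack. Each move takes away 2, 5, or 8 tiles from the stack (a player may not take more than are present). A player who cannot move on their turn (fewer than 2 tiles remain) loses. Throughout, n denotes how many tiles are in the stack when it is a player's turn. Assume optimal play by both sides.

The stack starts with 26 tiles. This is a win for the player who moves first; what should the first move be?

Remove 2, leaving 24.

Compute win/loss labels from the base case upward. A position with no move is L. Any other position is W if it can reach an L in one move, else L.
n=0: no move → L
n=1: no move → L
n=2: reaches L-position 0 → W
n=3: reaches L-position 1 → W
n=4: only reaches 2(W), which is W → L
n=5: reaches L-position 0 → W
n=6: reaches L-position 4 → W
n=7: only reaches 5(W), 2(W), all W → L
n=8: reaches L-position 0 → W
n=9: reaches L-position 7 → W
n=10: only reaches 8(W), 5(W), 2(W), all W → L
n=11: only reaches 9(W), 6(W), 3(W), all W → L
n=12: reaches L-position 10 → W
n=13: reaches L-position 11 → W
n=14: only reaches 12(W), 9(W), 6(W), all W → L
n=15: reaches L-position 10 → W
n=16: reaches L-position 14 → W
n=17: only reaches 15(W), 12(W), 9(W), all W → L
n=18: reaches L-position 10 → W
n=19: reaches L-position 17 → W
n=20: only reaches 18(W), 15(W), 12(W), all W → L
n=21: only reaches 19(W), 16(W), 13(W), all W → L
n=22: reaches L-position 20 → W
n=23: reaches L-position 21 → W
n=24: only reaches 22(W), 19(W), 16(W), all W → L
n=25: reaches L-position 20 → W
n=26: reaches L-position 24 → W
From 26, the L positions reachable in one move are: 24, 21. Any move reaching one of these is winning.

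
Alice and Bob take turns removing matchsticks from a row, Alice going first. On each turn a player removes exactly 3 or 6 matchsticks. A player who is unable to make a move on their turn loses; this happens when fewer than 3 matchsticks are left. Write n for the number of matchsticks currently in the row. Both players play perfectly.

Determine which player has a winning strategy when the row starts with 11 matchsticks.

Bob wins.

Classify positions by backward induction: terminal positions (no move available) are L. From any other position, the mover wins iff some move reaches an L.
n=0: no move → L
n=1: no move → L
n=2: no move → L
n=3: →0(L), so W
n=4: →1(L), so W
n=5: →2(L), so W
n=6: →0(L), so W
n=7: →1(L), so W
n=8: →2(L), so W
n=9: →6(W), 3(W) — all W, so L
n=10: →7(W), 4(W) — all W, so L
n=11: →8(W), 5(W) — all W, so L
The starting position 11 is L: whatever Alice does, the opponent receives a W position.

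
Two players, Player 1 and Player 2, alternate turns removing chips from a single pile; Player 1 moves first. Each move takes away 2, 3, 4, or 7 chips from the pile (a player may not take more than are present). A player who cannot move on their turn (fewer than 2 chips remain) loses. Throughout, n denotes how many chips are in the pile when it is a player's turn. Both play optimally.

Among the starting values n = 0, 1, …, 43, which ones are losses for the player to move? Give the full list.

0, 1, 6, 11, 12, 17, 22, 23, 28, 33, 34, 39

Compute win/loss labels from the base case upward. A position with no move is L. Any other position is W if it can reach an L in one move, else L.
n=0: no move → L
n=1: no move → L
n=2: reaches L-position 0 → W
n=3: reaches L-position 1 → W
n=4: reaches L-position 1 → W
n=5: reaches L-position 1 → W
n=6: only reaches 4(W), 3(W), 2(W), all W → L
n=7: reaches L-position 0 → W
n=8: reaches L-position 6 → W
n=9: reaches L-position 6 → W
n=10: reaches L-position 6 → W
n=11: only reaches 9(W), 8(W), 7(W), 4(W), all W → L
n=12: only reaches 10(W), 9(W), 8(W), 5(W), all W → L
n=13: reaches L-position 11 → W
n=14: reaches L-position 12 → W
n=15: reaches L-position 12 → W
n=16: reaches L-position 12 → W
n=17: only reaches 15(W), 14(W), 13(W), 10(W), all W → L
n=18: reaches L-position 11 → W
n=19: reaches L-position 17 → W
n=20: reaches L-position 17 → W
n=21: reaches L-position 17 → W
n=22: only reaches 20(W), 19(W), 18(W), 15(W), all W → L
n=23: only reaches 21(W), 20(W), 19(W), 16(W), all W → L
n=24: reaches L-position 22 → W
n=25: reaches L-position 23 → W
n=26: reaches L-position 23 → W
n=27: reaches L-position 23 → W
n=28: only reaches 26(W), 25(W), 24(W), 21(W), all W → L
n=29: reaches L-position 22 → W
n=30: reaches L-position 28 → W
n=31: reaches L-position 28 → W
n=32: reaches L-position 28 → W
n=33: only reaches 31(W), 30(W), 29(W), 26(W), all W → L
n=34: only reaches 32(W), 31(W), 30(W), 27(W), all W → L
n=35: reaches L-position 33 → W
n=36: reaches L-position 34 → W
n=37: reaches L-position 34 → W
n=38: reaches L-position 34 → W
n=39: only reaches 37(W), 36(W), 35(W), 32(W), all W → L
n=40: reaches L-position 33 → W
n=41: reaches L-position 39 → W
n=42: reaches L-position 39 → W
n=43: reaches L-position 39 → W
Reading off the rows marked L gives the requested list; there are 12 such values of n.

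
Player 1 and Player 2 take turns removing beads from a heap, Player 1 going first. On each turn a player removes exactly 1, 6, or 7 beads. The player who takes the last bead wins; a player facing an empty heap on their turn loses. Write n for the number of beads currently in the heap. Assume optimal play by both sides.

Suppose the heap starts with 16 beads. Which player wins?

Positions with no move are L. A position that does have a move is losing for the player to move precisely when every available move leads to a winning position for the opponent. Fill in the labels:
n=0: no move → L
n=1: →0(L), so W
n=2: →1(W) only, which is W, so L
n=3: →2(L), so W
n=4: →3(W) only, which is W, so L
n=5: →4(L), so W
n=6: →0(L), so W
n=7: →0(L), so W
n=8: →2(L), so W
n=9: →2(L), so W
n=10: →4(L), so W
n=11: →4(L), so W
n=12: →11(W), 6(W), 5(W) — all W, so L
n=13: →12(L), so W
n=14: →13(W), 8(W), 7(W) — all W, so L
n=15: →14(L), so W
n=16: →15(W), 10(W), 9(W) — all W, so L
Every move from 16 reaches a W position, so the mover loses.

Player 2 wins.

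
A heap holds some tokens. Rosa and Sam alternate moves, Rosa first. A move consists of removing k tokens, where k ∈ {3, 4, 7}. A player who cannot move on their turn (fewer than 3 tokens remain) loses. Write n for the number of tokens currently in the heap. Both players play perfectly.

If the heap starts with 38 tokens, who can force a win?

Classify positions by backward induction: terminal positions (no move available) are L. From any other position, the mover wins iff some move reaches an L.
n=0: no move → L
n=1: no move → L
n=2: no move → L
n=3: can move to 0, which is L ⇒ W
n=4: can move to 1, which is L ⇒ W
n=5: can move to 2, which is L ⇒ W
n=6: can move to 2, which is L ⇒ W
n=7: can move to 0, which is L ⇒ W
n=8: can move to 1, which is L ⇒ W
n=9: can move to 2, which is L ⇒ W
n=10: moves to 7(W), 6(W), 3(W); every one is W ⇒ L
n=11: moves to 8(W), 7(W), 4(W); every one is W ⇒ L
n=12: moves to 9(W), 8(W), 5(W); every one is W ⇒ L
n=13: can move to 10, which is L ⇒ W
n=14: can move to 11, which is L ⇒ W
n=15: can move to 12, which is L ⇒ W
n=16: can move to 12, which is L ⇒ W
n=17: can move to 10, which is L ⇒ W
n=18: can move to 11, which is L ⇒ W
n=19: can move to 12, which is L ⇒ W
n=20: moves to 17(W), 16(W), 13(W); every one is W ⇒ L
n=21: moves to 18(W), 17(W), 14(W); every one is W ⇒ L
n=22: moves to 19(W), 18(W), 15(W); every one is W ⇒ L
n=23: can move to 20, which is L ⇒ W
n=24: can move to 21, which is L ⇒ W
n=25: can move to 22, which is L ⇒ W
n=26: can move to 22, which is L ⇒ W
n=27: can move to 20, which is L ⇒ W
n=28: can move to 21, which is L ⇒ W
n=29: can move to 22, which is L ⇒ W
n=30: moves to 27(W), 26(W), 23(W); every one is W ⇒ L
n=31: moves to 28(W), 27(W), 24(W); every one is W ⇒ L
n=32: moves to 29(W), 28(W), 25(W); every one is W ⇒ L
n=33: can move to 30, which is L ⇒ W
n=34: can move to 31, which is L ⇒ W
n=35: can move to 32, which is L ⇒ W
n=36: can move to 32, which is L ⇒ W
n=37: can move to 30, which is L ⇒ W
n=38: can move to 31, which is L ⇒ W
From 38 Rosa can remove 7, leaving 31, reaching an L position.

Rosa wins.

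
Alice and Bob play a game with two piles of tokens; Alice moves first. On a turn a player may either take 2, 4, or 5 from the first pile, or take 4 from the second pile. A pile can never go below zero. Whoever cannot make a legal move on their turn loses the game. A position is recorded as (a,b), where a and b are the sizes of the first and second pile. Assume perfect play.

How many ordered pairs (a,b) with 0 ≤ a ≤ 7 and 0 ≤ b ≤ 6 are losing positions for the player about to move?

18

Build the W/L table. Terminal = L. A non-terminal position is W if it has a move to some L; otherwise it is L.
Every move lowers a or b (never raises either), so fill the grid row by row in increasing a, and left to right within a row: each cell's successors are then already labelled.
      b=0  b=1  b=2  b=3  b=4  b=5  b=6
a=0:    L    L    L    L    W    W    W
a=1:    L    L    L    L    W    W    W
a=2:    W    W    W    W    L    L    L
a=3:    W    W    W    W    L    L    L
a=4:    W    W    W    W    W    W    W
a=5:    W    W    W    W    W    W    W
a=6:    W    W    W    W    W    W    W
a=7:    L    L    L    L    W    W    W
Cells with no legal move (terminal, hence L): (0,0), (0,1), (0,2), (0,3), (1,0), (1,1), (1,2), (1,3).
The remaining L cells, each justified by listing all of its moves:
(2,4): →(0,4)(W), (2,0)(W) — all W, so L
(2,5): →(0,5)(W), (2,1)(W) — all W, so L
(2,6): →(0,6)(W), (2,2)(W) — all W, so L
(3,4): →(1,4)(W), (3,0)(W) — all W, so L
(3,5): →(1,5)(W), (3,1)(W) — all W, so L
(3,6): →(1,6)(W), (3,2)(W) — all W, so L
(7,0): →(5,0)(W), (3,0)(W), (2,0)(W) — all W, so L
(7,1): →(5,1)(W), (3,1)(W), (2,1)(W) — all W, so L
(7,2): →(5,2)(W), (3,2)(W), (2,2)(W) — all W, so L
(7,3): →(5,3)(W), (3,3)(W), (2,3)(W) — all W, so L
Every other cell has at least one move into one of the L cells above, so it is W.
L cells per row: a=0: 4, a=1: 4, a=2: 3, a=3: 3, a=4: 0, a=5: 0, a=6: 0, a=7: 4; total 18.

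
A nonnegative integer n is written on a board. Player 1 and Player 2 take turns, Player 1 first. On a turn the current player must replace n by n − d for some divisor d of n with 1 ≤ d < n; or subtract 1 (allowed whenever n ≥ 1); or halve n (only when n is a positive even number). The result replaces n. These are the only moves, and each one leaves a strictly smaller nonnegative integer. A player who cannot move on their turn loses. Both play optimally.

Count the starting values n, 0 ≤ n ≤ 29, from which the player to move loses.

15

Work bottom-up. With no move the player to move loses. Otherwise the position is W if at least one move leads to an L position for the opponent, and L if every move leads to a W.
n=0: no move → L
n=1: →0(L), so W
n=2: →1(W) only, which is W, so L
n=3: →2(L), so W
n=4: →2(L), so W
n=5: →4(W) only, which is W, so L
n=6: →5(L), so W
n=7: →6(W) only, which is W, so L
n=8: →7(L), so W
n=9: →6(W), 8(W) — all W, so L
n=10: →5(L), so W
n=11: →10(W) only, which is W, so L
n=12: →9(L), so W
n=13: →12(W) only, which is W, so L
n=14: →7(L), so W
n=15: →10(W), 12(W), 14(W) — all W, so L
n=16: →15(L), so W
n=17: →16(W) only, which is W, so L
n=18: →9(L), so W
n=19: →18(W) only, which is W, so L
n=20: →15(L), so W
n=21: →14(W), 18(W), 20(W) — all W, so L
n=22: →11(L), so W
n=23: →22(W) only, which is W, so L
n=24: →21(L), so W
n=25: →20(W), 24(W) — all W, so L
n=26: →13(L), so W
n=27: →18(W), 24(W), 26(W) — all W, so L
n=28: →21(L), so W
n=29: →28(W) only, which is W, so L
L entries with 0 ≤ n ≤ 29: n = 0, 2, 5, 7, 9, 11, 13, 15, 17, 19, 21, 23, 25, 27, 29; that makes 15.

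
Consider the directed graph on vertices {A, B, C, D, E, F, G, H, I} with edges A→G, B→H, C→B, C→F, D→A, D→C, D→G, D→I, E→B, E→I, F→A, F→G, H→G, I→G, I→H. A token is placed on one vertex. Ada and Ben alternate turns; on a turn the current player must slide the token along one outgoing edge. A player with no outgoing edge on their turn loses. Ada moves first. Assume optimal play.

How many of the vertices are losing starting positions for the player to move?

Positions with no move are L. A position that does have a move is losing for the player to move precisely when every available move leads to a winning position for the opponent. Fill in the labels:
Every edge goes from a vertex to one that appears earlier in the order G, A, H, I, B, F, C, D, E, so processing vertices in that order labels each vertex after all of its successors.
G: no outgoing edge → L
A: W (go to G, an L position)
H: W (go to G, an L position)
I: W (go to G, an L position)
B: L (sole option H(W) is W)
F: W (go to G, an L position)
C: W (go to B, an L position)
D: W (go to G, an L position)
E: W (go to B, an L position)
The L vertices are B, G; that is 2 in all.

2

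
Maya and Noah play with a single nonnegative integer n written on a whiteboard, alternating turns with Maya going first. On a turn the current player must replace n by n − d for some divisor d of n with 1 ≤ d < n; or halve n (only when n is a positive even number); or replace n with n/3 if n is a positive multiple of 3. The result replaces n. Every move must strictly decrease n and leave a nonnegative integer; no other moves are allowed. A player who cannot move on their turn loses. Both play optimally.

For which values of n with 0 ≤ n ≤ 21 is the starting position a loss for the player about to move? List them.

Classify positions by backward induction: terminal positions (no move available) are L. From any other position, the mover wins iff some move reaches an L.
n=0: no move → L
n=1: no move → L
n=2: can move to 1, which is L ⇒ W
n=3: can move to 1, which is L ⇒ W
n=4: moves to 2(W), 3(W); every one is W ⇒ L
n=5: can move to 4, which is L ⇒ W
n=6: can move to 4, which is L ⇒ W
n=7: the only move is to 6(W), a W ⇒ L
n=8: can move to 4, which is L ⇒ W
n=9: moves to 3(W), 6(W), 8(W); every one is W ⇒ L
n=10: can move to 9, which is L ⇒ W
n=11: the only move is to 10(W), a W ⇒ L
n=12: can move to 4, which is L ⇒ W
n=13: the only move is to 12(W), a W ⇒ L
n=14: can move to 7, which is L ⇒ W
n=15: moves to 5(W), 10(W), 12(W), 14(W); every one is W ⇒ L
n=16: can move to 15, which is L ⇒ W
n=17: the only move is to 16(W), a W ⇒ L
n=18: can move to 9, which is L ⇒ W
n=19: the only move is to 18(W), a W ⇒ L
n=20: can move to 15, which is L ⇒ W
n=21: can move to 7, which is L ⇒ W
Reading off the rows marked L gives the requested list; there are 10 such values of n.

0, 1, 4, 7, 9, 11, 13, 15, 17, 19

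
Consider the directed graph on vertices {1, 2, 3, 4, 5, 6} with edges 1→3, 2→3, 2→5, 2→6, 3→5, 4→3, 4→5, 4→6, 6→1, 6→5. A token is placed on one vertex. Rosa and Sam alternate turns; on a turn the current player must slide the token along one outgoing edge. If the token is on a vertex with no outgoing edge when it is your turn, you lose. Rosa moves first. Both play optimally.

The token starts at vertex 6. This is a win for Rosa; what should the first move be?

Move to 1.

Label each position W (a win for the player to move) or L (a loss). A position with no legal move is L; any other position is W exactly when some move reaches an L, and L when every move reaches a W.
Every edge goes from a vertex to one that appears earlier in the order 5, 3, 1, 6, 4, 2, so processing vertices in that order labels each vertex after all of its successors.
5: no outgoing edge → L
3: can move to 5, which is L ⇒ W
1: the only move is to 3(W), a W ⇒ L
6: can move to 1, which is L ⇒ W
4: can move to 5, which is L ⇒ W
2: can move to 5, which is L ⇒ W
From 6, the L positions reachable in one move are: 1, 5. Any move reaching one of these is winning.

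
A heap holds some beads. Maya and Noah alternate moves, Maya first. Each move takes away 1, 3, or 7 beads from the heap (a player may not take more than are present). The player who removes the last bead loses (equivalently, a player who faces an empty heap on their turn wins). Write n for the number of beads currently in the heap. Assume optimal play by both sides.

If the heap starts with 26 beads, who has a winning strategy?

Classify positions by backward induction: terminal positions (no move available) are W. From any other position, the mover wins iff some move reaches an L.
n=0: no move; the opponent has just taken the last bead and therefore loses → W
n=1: only reaches 0(W), which is W → L
n=2: reaches L-position 1 → W
n=3: only reaches 2(W), 0(W), all W → L
n=4: reaches L-position 3 → W
n=5: only reaches 4(W), 2(W), all W → L
n=6: reaches L-position 5 → W
n=7: only reaches 6(W), 4(W), 0(W), all W → L
n=8: reaches L-position 7 → W
n=9: only reaches 8(W), 6(W), 2(W), all W → L
n=10: reaches L-position 9 → W
n=11: only reaches 10(W), 8(W), 4(W), all W → L
n=12: reaches L-position 11 → W
n=13: only reaches 12(W), 10(W), 6(W), all W → L
n=14: reaches L-position 13 → W
n=15: only reaches 14(W), 12(W), 8(W), all W → L
n=16: reaches L-position 15 → W
n=17: only reaches 16(W), 14(W), 10(W), all W → L
n=18: reaches L-position 17 → W
n=19: only reaches 18(W), 16(W), 12(W), all W → L
n=20: reaches L-position 19 → W
n=21: only reaches 20(W), 18(W), 14(W), all W → L
n=22: reaches L-position 21 → W
n=23: only reaches 22(W), 20(W), 16(W), all W → L
n=24: reaches L-position 23 → W
n=25: only reaches 24(W), 22(W), 18(W), all W → L
n=26: reaches L-position 25 → W
From 26 Maya can remove 1, leaving 25, reaching an L position.

Maya wins.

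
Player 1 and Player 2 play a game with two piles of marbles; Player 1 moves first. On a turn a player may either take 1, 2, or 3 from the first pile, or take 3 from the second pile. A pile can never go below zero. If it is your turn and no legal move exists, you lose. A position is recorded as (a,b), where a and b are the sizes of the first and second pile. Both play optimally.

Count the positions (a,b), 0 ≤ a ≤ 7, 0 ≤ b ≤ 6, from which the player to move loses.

14

Build the W/L table. Terminal = L. A non-terminal position is W if it has a move to some L; otherwise it is L.
Every move lowers a or b (never raises either), so fill the grid row by row in increasing a, and left to right within a row: each cell's successors are then already labelled.
      b=0  b=1  b=2  b=3  b=4  b=5  b=6
a=0:    L    L    L    W    W    W    L
a=1:    W    W    W    L    L    L    W
a=2:    W    W    W    W    W    W    W
a=3:    W    W    W    W    W    W    W
a=4:    L    L    L    W    W    W    L
a=5:    W    W    W    L    L    L    W
a=6:    W    W    W    W    W    W    W
a=7:    W    W    W    W    W    W    W
Cells with no legal move (terminal, hence L): (0,0), (0,1), (0,2).
The remaining L cells, each justified by listing all of its moves:
(0,6): L (sole option (0,3)(W) is W)
(1,3): L (options (0,3)(W), (1,0)(W) are all W)
(1,4): L (options (0,4)(W), (1,1)(W) are all W)
(1,5): L (options (0,5)(W), (1,2)(W) are all W)
(4,0): L (options (3,0)(W), (2,0)(W), (1,0)(W) are all W)
(4,1): L (options (3,1)(W), (2,1)(W), (1,1)(W) are all W)
(4,2): L (options (3,2)(W), (2,2)(W), (1,2)(W) are all W)
(4,6): L (options (3,6)(W), (2,6)(W), (1,6)(W), (4,3)(W) are all W)
(5,3): L (options (4,3)(W), (3,3)(W), (2,3)(W), (5,0)(W) are all W)
(5,4): L (options (4,4)(W), (3,4)(W), (2,4)(W), (5,1)(W) are all W)
(5,5): L (options (4,5)(W), (3,5)(W), (2,5)(W), (5,2)(W) are all W)
Every other cell has at least one move into one of the L cells above, so it is W.
L cells per row: a=0: 4, a=1: 3, a=2: 0, a=3: 0, a=4: 4, a=5: 3, a=6: 0, a=7: 0; total 14.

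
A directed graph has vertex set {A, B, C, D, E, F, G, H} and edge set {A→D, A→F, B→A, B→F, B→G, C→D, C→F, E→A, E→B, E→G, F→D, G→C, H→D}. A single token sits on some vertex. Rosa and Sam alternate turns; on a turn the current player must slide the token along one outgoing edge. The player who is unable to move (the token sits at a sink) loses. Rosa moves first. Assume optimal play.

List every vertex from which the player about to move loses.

Build the W/L table. Terminal = L. A non-terminal position is W if it has a move to some L; otherwise it is L.
Every edge goes from a vertex to one that appears earlier in the order D, F, A, C, G, B, E, H, so processing vertices in that order labels each vertex after all of its successors.
D: no outgoing edge → L
F: can move to D, which is L ⇒ W
A: can move to D, which is L ⇒ W
C: can move to D, which is L ⇒ W
G: the only move is to C(W), a W ⇒ L
B: can move to G, which is L ⇒ W
E: can move to G, which is L ⇒ W
H: can move to D, which is L ⇒ W
The losing starting vertices are exactly the entries labelled L in this table (2 of them).

D, G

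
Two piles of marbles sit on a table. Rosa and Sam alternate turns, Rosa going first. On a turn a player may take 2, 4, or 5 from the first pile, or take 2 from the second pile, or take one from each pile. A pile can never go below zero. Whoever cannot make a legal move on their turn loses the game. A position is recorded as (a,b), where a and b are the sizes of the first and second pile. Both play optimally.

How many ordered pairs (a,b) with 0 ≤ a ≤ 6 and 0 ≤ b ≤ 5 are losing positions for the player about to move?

14

Classify positions by backward induction: terminal positions (no move available) are L. From any other position, the mover wins iff some move reaches an L.
Every move lowers a or b (never raises either), so fill the grid row by row in increasing a, and left to right within a row: each cell's successors are then already labelled.
      b=0  b=1  b=2  b=3  b=4  b=5
a=0:    L    L    W    W    L    L
a=1:    L    W    W    L    L    W
a=2:    W    W    L    L    W    W
a=3:    W    L    L    W    W    L
a=4:    W    W    W    W    W    W
a=5:    W    W    W    W    W    W
a=6:    W    L    W    W    W    L
Cells with no legal move (terminal, hence L): (0,0), (0,1), (1,0).
The remaining L cells, each justified by listing all of its moves:
(0,4): the only move is to (0,2)(W), a W ⇒ L
(0,5): the only move is to (0,3)(W), a W ⇒ L
(1,3): moves to (1,1)(W), (0,2)(W); every one is W ⇒ L
(1,4): moves to (1,2)(W), (0,3)(W); every one is W ⇒ L
(2,2): moves to (0,2)(W), (2,0)(W), (1,1)(W); every one is W ⇒ L
(2,3): moves to (0,3)(W), (2,1)(W), (1,2)(W); every one is W ⇒ L
(3,1): moves to (1,1)(W), (2,0)(W); every one is W ⇒ L
(3,2): moves to (1,2)(W), (3,0)(W), (2,1)(W); every one is W ⇒ L
(3,5): moves to (1,5)(W), (3,3)(W), (2,4)(W); every one is W ⇒ L
(6,1): moves to (4,1)(W), (2,1)(W), (1,1)(W), (5,0)(W); every one is W ⇒ L
(6,5): moves to (4,5)(W), (2,5)(W), (1,5)(W), (6,3)(W), (5,4)(W); every one is W ⇒ L
Every other cell has at least one move into one of the L cells above, so it is W.
L cells per row: a=0: 4, a=1: 3, a=2: 2, a=3: 3, a=4: 0, a=5: 0, a=6: 2; total 14.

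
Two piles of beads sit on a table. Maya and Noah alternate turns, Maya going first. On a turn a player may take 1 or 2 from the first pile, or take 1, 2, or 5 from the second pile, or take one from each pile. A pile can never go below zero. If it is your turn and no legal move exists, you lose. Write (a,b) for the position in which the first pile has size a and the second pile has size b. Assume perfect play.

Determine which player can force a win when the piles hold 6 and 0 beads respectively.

Use the standard recursion: the mover loses at a terminal position; elsewhere, the mover wins exactly when some move hands the opponent an L position.
No move ever increases a pile, so every position that can arise here has a ≤ 6 and b ≤ 0; it is enough to label the cells with 0 ≤ a ≤ 6 and 0 ≤ b ≤ 0.
Every move lowers a or b (never raises either), so fill the grid row by row in increasing a, and left to right within a row: each cell's successors are then already labelled.
      b=0
a=0:    L
a=1:    W
a=2:    W
a=3:    L
a=4:    W
a=5:    W
a=6:    L
Cells with no legal move (terminal, hence L): (0,0).
The remaining L cells, each justified by listing all of its moves:
(3,0): only reaches (2,0)(W), (1,0)(W), all W → L
(6,0): only reaches (5,0)(W), (4,0)(W), all W → L
Every other cell has at least one move into one of the L cells above, so it is W.
Every move from (6,0) reaches a W position, so the mover loses.

Noah wins.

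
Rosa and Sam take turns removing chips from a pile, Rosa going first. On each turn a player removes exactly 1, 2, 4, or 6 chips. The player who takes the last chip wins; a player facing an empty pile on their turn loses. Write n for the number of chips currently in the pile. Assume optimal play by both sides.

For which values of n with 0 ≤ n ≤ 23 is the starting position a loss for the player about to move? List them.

Use the standard recursion: the mover loses at a terminal position; elsewhere, the mover wins exactly when some move hands the opponent an L position.
n=0: no move → L
n=1: can move to 0, which is L ⇒ W
n=2: can move to 0, which is L ⇒ W
n=3: moves to 2(W), 1(W); every one is W ⇒ L
n=4: can move to 3, which is L ⇒ W
n=5: can move to 3, which is L ⇒ W
n=6: can move to 0, which is L ⇒ W
n=7: can move to 3, which is L ⇒ W
n=8: moves to 7(W), 6(W), 4(W), 2(W); every one is W ⇒ L
n=9: can move to 8, which is L ⇒ W
n=10: can move to 8, which is L ⇒ W
n=11: moves to 10(W), 9(W), 7(W), 5(W); every one is W ⇒ L
n=12: can move to 11, which is L ⇒ W
n=13: can move to 11, which is L ⇒ W
n=14: can move to 8, which is L ⇒ W
n=15: can move to 11, which is L ⇒ W
n=16: moves to 15(W), 14(W), 12(W), 10(W); every one is W ⇒ L
n=17: can move to 16, which is L ⇒ W
n=18: can move to 16, which is L ⇒ W
n=19: moves to 18(W), 17(W), 15(W), 13(W); every one is W ⇒ L
n=20: can move to 19, which is L ⇒ W
n=21: can move to 19, which is L ⇒ W
n=22: can move to 16, which is L ⇒ W
n=23: can move to 19, which is L ⇒ W
The losing starting values of n are exactly the entries labelled L in this table (6 of them).

0, 3, 8, 11, 16, 19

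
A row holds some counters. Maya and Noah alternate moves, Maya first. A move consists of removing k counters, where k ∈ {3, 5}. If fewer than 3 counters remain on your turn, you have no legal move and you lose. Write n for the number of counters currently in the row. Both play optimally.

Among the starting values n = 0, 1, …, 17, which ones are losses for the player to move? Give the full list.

0, 1, 2, 8, 9, 10, 16, 17

Use the standard recursion: the mover loses at a terminal position; elsewhere, the mover wins exactly when some move hands the opponent an L position.
n=0: no move → L
n=1: no move → L
n=2: no move → L
n=3: →0(L), so W
n=4: →1(L), so W
n=5: →2(L), so W
n=6: →1(L), so W
n=7: →2(L), so W
n=8: →5(W), 3(W) — all W, so L
n=9: →6(W), 4(W) — all W, so L
n=10: →7(W), 5(W) — all W, so L
n=11: →8(L), so W
n=12: →9(L), so W
n=13: →10(L), so W
n=14: →9(L), so W
n=15: →10(L), so W
n=16: →13(W), 11(W) — all W, so L
n=17: →14(W), 12(W) — all W, so L
Reading off the rows marked L gives the requested list; there are 8 such values of n.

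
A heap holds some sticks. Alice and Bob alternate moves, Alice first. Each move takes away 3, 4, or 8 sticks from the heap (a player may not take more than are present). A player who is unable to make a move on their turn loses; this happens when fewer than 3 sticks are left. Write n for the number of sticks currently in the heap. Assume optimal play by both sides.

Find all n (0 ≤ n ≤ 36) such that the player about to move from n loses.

0, 1, 2, 7, 12, 13, 14, 19, 24, 25, 26, 31, 36

Work bottom-up. With no move the player to move loses. Otherwise the position is W if at least one move leads to an L position for the opponent, and L if every move leads to a W.
n=0: no move → L
n=1: no move → L
n=2: no move → L
n=3: reaches L-position 0 → W
n=4: reaches L-position 1 → W
n=5: reaches L-position 2 → W
n=6: reaches L-position 2 → W
n=7: only reaches 4(W), 3(W), all W → L
n=8: reaches L-position 0 → W
n=9: reaches L-position 1 → W
n=10: reaches L-position 7 → W
n=11: reaches L-position 7 → W
n=12: only reaches 9(W), 8(W), 4(W), all W → L
n=13: only reaches 10(W), 9(W), 5(W), all W → L
n=14: only reaches 11(W), 10(W), 6(W), all W → L
n=15: reaches L-position 12 → W
n=16: reaches L-position 13 → W
n=17: reaches L-position 14 → W
n=18: reaches L-position 14 → W
n=19: only reaches 16(W), 15(W), 11(W), all W → L
n=20: reaches L-position 12 → W
n=21: reaches L-position 13 → W
n=22: reaches L-position 19 → W
n=23: reaches L-position 19 → W
n=24: only reaches 21(W), 20(W), 16(W), all W → L
n=25: only reaches 22(W), 21(W), 17(W), all W → L
n=26: only reaches 23(W), 22(W), 18(W), all W → L
n=27: reaches L-position 24 → W
n=28: reaches L-position 25 → W
n=29: reaches L-position 26 → W
n=30: reaches L-position 26 → W
n=31: only reaches 28(W), 27(W), 23(W), all W → L
n=32: reaches L-position 24 → W
n=33: reaches L-position 25 → W
n=34: reaches L-position 31 → W
n=35: reaches L-position 31 → W
n=36: only reaches 33(W), 32(W), 28(W), all W → L
The losing starting values of n are exactly the entries labelled L in this table (13 of them).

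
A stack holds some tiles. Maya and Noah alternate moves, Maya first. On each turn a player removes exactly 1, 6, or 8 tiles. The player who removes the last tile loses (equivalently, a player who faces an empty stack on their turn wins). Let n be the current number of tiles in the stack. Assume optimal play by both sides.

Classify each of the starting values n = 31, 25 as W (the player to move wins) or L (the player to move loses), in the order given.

Use the standard recursion: the mover wins at a terminal position; elsewhere, the mover wins exactly when some move hands the opponent an L position.
n=0: no move; the opponent has just taken the last tile and therefore loses → W
n=1: the only move is to 0(W), a W ⇒ L
n=2: can move to 1, which is L ⇒ W
n=3: the only move is to 2(W), a W ⇒ L
n=4: can move to 3, which is L ⇒ W
n=5: the only move is to 4(W), a W ⇒ L
n=6: can move to 5, which is L ⇒ W
n=7: can move to 1, which is L ⇒ W
n=8: moves to 7(W), 2(W), 0(W); every one is W ⇒ L
n=9: can move to 8, which is L ⇒ W
n=10: moves to 9(W), 4(W), 2(W); every one is W ⇒ L
n=11: can move to 10, which is L ⇒ W
n=12: moves to 11(W), 6(W), 4(W); every one is W ⇒ L
n=13: can move to 12, which is L ⇒ W
n=14: can move to 8, which is L ⇒ W
n=15: moves to 14(W), 9(W), 7(W); every one is W ⇒ L
n=16: can move to 15, which is L ⇒ W
n=17: moves to 16(W), 11(W), 9(W); every one is W ⇒ L
n=18: can move to 17, which is L ⇒ W
n=19: moves to 18(W), 13(W), 11(W); every one is W ⇒ L
n=20: can move to 19, which is L ⇒ W
n=21: can move to 15, which is L ⇒ W
n=22: moves to 21(W), 16(W), 14(W); every one is W ⇒ L
n=23: can move to 22, which is L ⇒ W
n=24: moves to 23(W), 18(W), 16(W); every one is W ⇒ L
n=25: can move to 24, which is L ⇒ W
n=26: moves to 25(W), 20(W), 18(W); every one is W ⇒ L
n=27: can move to 26, which is L ⇒ W
n=28: can move to 22, which is L ⇒ W
n=29: moves to 28(W), 23(W), 21(W); every one is W ⇒ L
n=30: can move to 29, which is L ⇒ W
n=31: moves to 30(W), 25(W), 23(W); every one is W ⇒ L

31: L, 25: W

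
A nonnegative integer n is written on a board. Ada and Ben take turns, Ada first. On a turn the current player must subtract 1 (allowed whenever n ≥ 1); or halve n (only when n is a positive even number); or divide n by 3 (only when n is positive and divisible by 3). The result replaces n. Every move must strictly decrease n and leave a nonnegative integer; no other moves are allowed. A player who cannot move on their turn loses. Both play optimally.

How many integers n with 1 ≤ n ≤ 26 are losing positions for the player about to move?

Work bottom-up. With no move the player to move loses. Otherwise the position is W if at least one move leads to an L position for the opponent, and L if every move leads to a W.
n=0: no move → L
n=1: →0(L), so W
n=2: →1(W) only, which is W, so L
n=3: →2(L), so W
n=4: →2(L), so W
n=5: →4(W) only, which is W, so L
n=6: →2(L), so W
n=7: →6(W) only, which is W, so L
n=8: →7(L), so W
n=9: →3(W), 8(W) — all W, so L
n=10: →5(L), so W
n=11: →10(W) only, which is W, so L
n=12: →11(L), so W
n=13: →12(W) only, which is W, so L
n=14: →7(L), so W
n=15: →5(L), so W
n=16: →8(W), 15(W) — all W, so L
n=17: →16(L), so W
n=18: →9(L), so W
n=19: →18(W) only, which is W, so L
n=20: →19(L), so W
n=21: →7(L), so W
n=22: →11(L), so W
n=23: →22(W) only, which is W, so L
n=24: →23(L), so W
n=25: →24(W) only, which is W, so L
n=26: →13(L), so W
L entries with 1 ≤ n ≤ 26 (n=0 is outside the asked range and is not counted): n = 2, 5, 7, 9, 11, 13, 16, 19, 23, 25; that makes 10.

10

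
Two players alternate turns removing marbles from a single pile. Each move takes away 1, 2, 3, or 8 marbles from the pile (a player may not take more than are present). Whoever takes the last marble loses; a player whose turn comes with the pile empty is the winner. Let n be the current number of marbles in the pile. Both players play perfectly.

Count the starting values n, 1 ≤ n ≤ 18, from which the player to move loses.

Compute win/loss labels from the base case upward. A position with no move is W. Any other position is W if it can reach an L in one move, else L.
n=0: no move; the opponent has just taken the last marble and therefore loses → W
n=1: →0(W) only, which is W, so L
n=2: →1(L), so W
n=3: →1(L), so W
n=4: →1(L), so W
n=5: →4(W), 3(W), 2(W) — all W, so L
n=6: →5(L), so W
n=7: →5(L), so W
n=8: →5(L), so W
n=9: →1(L), so W
n=10: →9(W), 8(W), 7(W), 2(W) — all W, so L
n=11: →10(L), so W
n=12: →10(L), so W
n=13: →10(L), so W
n=14: →13(W), 12(W), 11(W), 6(W) — all W, so L
n=15: →14(L), so W
n=16: →14(L), so W
n=17: →14(L), so W
n=18: →10(L), so W
L entries with 1 ≤ n ≤ 18 (the range starts at n=1): n = 1, 5, 10, 14; that makes 4.

4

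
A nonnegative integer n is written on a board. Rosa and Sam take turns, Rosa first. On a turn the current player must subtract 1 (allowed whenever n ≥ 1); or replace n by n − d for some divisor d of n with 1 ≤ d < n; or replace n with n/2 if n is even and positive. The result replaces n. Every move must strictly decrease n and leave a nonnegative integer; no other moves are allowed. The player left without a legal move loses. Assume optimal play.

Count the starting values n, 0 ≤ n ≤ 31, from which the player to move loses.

16

Label each position W (a win for the player to move) or L (a loss). A position with no legal move is L; any other position is W exactly when some move reaches an L, and L when every move reaches a W.
n=0: no move → L
n=1: W (go to 0, an L position)
n=2: L (sole option 1(W) is W)
n=3: W (go to 2, an L position)
n=4: W (go to 2, an L position)
n=5: L (sole option 4(W) is W)
n=6: W (go to 5, an L position)
n=7: L (sole option 6(W) is W)
n=8: W (go to 7, an L position)
n=9: L (options 6(W), 8(W) are all W)
n=10: W (go to 5, an L position)
n=11: L (sole option 10(W) is W)
n=12: W (go to 9, an L position)
n=13: L (sole option 12(W) is W)
n=14: W (go to 7, an L position)
n=15: L (options 10(W), 12(W), 14(W) are all W)
n=16: W (go to 15, an L position)
n=17: L (sole option 16(W) is W)
n=18: W (go to 9, an L position)
n=19: L (sole option 18(W) is W)
n=20: W (go to 15, an L position)
n=21: L (options 14(W), 18(W), 20(W) are all W)
n=22: W (go to 11, an L position)
n=23: L (sole option 22(W) is W)
n=24: W (go to 21, an L position)
n=25: L (options 20(W), 24(W) are all W)
n=26: W (go to 13, an L position)
n=27: L (options 18(W), 24(W), 26(W) are all W)
n=28: W (go to 21, an L position)
n=29: L (sole option 28(W) is W)
n=30: W (go to 15, an L position)
n=31: L (sole option 30(W) is W)
L entries with 0 ≤ n ≤ 31: n = 0, 2, 5, 7, 9, 11, 13, 15, 17, 19, 21, 23, 25, 27, 29, 31; that makes 16.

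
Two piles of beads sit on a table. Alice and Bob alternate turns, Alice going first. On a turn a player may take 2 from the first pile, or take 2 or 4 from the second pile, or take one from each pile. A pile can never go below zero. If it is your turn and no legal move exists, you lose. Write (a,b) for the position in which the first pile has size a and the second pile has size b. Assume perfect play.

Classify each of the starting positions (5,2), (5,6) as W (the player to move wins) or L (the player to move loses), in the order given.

(5,2): W, (5,6): L

Work bottom-up. With no move the player to move loses. Otherwise the position is W if at least one move leads to an L position for the opponent, and L if every move leads to a W.
No move ever increases a pile, so every position that can arise here has a ≤ 5 and b ≤ 6; it is enough to label the cells with 0 ≤ a ≤ 5 and 0 ≤ b ≤ 6.
Every move lowers a or b (never raises either), so fill the grid row by row in increasing a, and left to right within a row: each cell's successors are then already labelled.
      b=0  b=1  b=2  b=3  b=4  b=5  b=6
a=0:    L    L    W    W    W    W    L
a=1:    L    W    W    L    W    W    L
a=2:    W    W    L    L    W    W    W
a=3:    W    L    L    W    W    W    W
a=4:    L    L    W    W    W    W    L
a=5:    L    W    W    L    W    W    L
Cells with no legal move (terminal, hence L): (0,0), (0,1), (1,0).
The remaining L cells, each justified by listing all of its moves:
(0,6): only reaches (0,4)(W), (0,2)(W), all W → L
(1,3): only reaches (1,1)(W), (0,2)(W), all W → L
(1,6): only reaches (1,4)(W), (1,2)(W), (0,5)(W), all W → L
(2,2): only reaches (0,2)(W), (2,0)(W), (1,1)(W), all W → L
(2,3): only reaches (0,3)(W), (2,1)(W), (1,2)(W), all W → L
(3,1): only reaches (1,1)(W), (2,0)(W), all W → L
(3,2): only reaches (1,2)(W), (3,0)(W), (2,1)(W), all W → L
(4,0): only reaches (2,0)(W), which is W → L
(4,1): only reaches (2,1)(W), (3,0)(W), all W → L
(4,6): only reaches (2,6)(W), (4,4)(W), (4,2)(W), (3,5)(W), all W → L
(5,0): only reaches (3,0)(W), which is W → L
(5,3): only reaches (3,3)(W), (5,1)(W), (4,2)(W), all W → L
(5,6): only reaches (3,6)(W), (5,4)(W), (5,2)(W), (4,5)(W), all W → L
Every other cell has at least one move into one of the L cells above, so it is W.
(5,2): the move to (3,2) reaches an L cell, so W
(5,6): one of the L cells justified above, so L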